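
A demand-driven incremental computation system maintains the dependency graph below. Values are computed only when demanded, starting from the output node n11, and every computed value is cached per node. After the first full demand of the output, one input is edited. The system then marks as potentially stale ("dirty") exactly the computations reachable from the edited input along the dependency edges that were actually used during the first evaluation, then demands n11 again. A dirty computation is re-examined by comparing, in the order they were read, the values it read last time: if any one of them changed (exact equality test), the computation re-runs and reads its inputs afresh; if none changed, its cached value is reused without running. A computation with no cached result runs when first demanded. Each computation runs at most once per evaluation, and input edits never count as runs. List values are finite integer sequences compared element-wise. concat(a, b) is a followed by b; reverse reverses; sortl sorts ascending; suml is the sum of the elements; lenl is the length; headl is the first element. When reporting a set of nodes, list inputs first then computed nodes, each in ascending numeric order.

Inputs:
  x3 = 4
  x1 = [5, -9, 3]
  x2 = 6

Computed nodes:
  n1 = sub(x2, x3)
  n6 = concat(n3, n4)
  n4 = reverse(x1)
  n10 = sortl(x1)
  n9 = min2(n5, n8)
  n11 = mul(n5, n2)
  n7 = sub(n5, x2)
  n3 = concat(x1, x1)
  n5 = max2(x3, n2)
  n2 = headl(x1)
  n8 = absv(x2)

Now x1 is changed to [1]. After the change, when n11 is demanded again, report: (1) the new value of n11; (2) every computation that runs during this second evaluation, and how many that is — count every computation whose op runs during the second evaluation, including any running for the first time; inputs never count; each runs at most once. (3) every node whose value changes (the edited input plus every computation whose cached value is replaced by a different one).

New value of n11: 4.
Computations that run: n2, n5, n11 — 3 in total.
Values that change: x1, n2, n5, n11.

First evaluation (everything demanded from the output):
  n2 = headl([5, -9, 3]) = 5
  n5 = max2(4, 5) = 5
  n11 = mul(5, 5) = 25

Propagation after the edit:
  n2: runs — x1 [5, -9, 3]->[1]; result 1.
  n5: runs — n2 5->1; result 4.
  n11: runs — n5 5->4; n2 5->1; result 4.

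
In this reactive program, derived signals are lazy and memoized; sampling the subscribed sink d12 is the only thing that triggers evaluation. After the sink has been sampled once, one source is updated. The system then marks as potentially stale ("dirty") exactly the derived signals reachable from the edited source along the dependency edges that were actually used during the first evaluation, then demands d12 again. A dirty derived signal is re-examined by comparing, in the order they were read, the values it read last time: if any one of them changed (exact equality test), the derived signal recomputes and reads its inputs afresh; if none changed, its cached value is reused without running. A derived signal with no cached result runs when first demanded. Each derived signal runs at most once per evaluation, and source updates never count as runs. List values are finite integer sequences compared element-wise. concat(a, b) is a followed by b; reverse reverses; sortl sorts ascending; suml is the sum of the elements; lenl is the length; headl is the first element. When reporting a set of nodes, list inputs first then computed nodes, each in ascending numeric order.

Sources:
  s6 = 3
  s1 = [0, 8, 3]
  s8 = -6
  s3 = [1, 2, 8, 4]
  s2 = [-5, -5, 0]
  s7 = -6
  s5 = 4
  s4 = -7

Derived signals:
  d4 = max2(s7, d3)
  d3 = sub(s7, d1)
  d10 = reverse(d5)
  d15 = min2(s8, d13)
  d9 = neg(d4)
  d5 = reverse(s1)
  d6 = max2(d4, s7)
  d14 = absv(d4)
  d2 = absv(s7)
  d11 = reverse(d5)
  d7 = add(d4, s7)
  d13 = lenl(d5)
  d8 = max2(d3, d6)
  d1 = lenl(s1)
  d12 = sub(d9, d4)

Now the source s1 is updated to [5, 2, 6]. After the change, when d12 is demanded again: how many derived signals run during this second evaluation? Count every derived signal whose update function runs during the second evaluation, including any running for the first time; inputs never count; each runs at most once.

First demand of the output computes:
  d1 = lenl([0, 8, 3]) = 3
  d3 = sub(-6, 3) = -9
  d4 = max2(-6, -9) = -6
  d9 = neg(-6) = 6
  d12 = sub(6, -6) = 12

After the edit, cleaning proceeds:
  d1: a read changed (s1 [0, 8, 3]->[5, 2, 6]) — executes, giving 3 — identical to its old value.
  d3: dirty, but its reads are unchanged (s7 unchanged, d1 unchanged); cached -9 stands.
  d4: dirty, but its reads are unchanged (s7 unchanged, d3 unchanged); cached -6 stands.
  d9: dirty, but its reads are unchanged (d4 unchanged); cached 6 stands.
  d12: dirty, but its reads are unchanged (d9 unchanged, d4 unchanged); cached 12 stands.

Note the absorption at d1: it re-runs yet its value is the same, leaving the output's value untouched.

1 derived signals run: d1.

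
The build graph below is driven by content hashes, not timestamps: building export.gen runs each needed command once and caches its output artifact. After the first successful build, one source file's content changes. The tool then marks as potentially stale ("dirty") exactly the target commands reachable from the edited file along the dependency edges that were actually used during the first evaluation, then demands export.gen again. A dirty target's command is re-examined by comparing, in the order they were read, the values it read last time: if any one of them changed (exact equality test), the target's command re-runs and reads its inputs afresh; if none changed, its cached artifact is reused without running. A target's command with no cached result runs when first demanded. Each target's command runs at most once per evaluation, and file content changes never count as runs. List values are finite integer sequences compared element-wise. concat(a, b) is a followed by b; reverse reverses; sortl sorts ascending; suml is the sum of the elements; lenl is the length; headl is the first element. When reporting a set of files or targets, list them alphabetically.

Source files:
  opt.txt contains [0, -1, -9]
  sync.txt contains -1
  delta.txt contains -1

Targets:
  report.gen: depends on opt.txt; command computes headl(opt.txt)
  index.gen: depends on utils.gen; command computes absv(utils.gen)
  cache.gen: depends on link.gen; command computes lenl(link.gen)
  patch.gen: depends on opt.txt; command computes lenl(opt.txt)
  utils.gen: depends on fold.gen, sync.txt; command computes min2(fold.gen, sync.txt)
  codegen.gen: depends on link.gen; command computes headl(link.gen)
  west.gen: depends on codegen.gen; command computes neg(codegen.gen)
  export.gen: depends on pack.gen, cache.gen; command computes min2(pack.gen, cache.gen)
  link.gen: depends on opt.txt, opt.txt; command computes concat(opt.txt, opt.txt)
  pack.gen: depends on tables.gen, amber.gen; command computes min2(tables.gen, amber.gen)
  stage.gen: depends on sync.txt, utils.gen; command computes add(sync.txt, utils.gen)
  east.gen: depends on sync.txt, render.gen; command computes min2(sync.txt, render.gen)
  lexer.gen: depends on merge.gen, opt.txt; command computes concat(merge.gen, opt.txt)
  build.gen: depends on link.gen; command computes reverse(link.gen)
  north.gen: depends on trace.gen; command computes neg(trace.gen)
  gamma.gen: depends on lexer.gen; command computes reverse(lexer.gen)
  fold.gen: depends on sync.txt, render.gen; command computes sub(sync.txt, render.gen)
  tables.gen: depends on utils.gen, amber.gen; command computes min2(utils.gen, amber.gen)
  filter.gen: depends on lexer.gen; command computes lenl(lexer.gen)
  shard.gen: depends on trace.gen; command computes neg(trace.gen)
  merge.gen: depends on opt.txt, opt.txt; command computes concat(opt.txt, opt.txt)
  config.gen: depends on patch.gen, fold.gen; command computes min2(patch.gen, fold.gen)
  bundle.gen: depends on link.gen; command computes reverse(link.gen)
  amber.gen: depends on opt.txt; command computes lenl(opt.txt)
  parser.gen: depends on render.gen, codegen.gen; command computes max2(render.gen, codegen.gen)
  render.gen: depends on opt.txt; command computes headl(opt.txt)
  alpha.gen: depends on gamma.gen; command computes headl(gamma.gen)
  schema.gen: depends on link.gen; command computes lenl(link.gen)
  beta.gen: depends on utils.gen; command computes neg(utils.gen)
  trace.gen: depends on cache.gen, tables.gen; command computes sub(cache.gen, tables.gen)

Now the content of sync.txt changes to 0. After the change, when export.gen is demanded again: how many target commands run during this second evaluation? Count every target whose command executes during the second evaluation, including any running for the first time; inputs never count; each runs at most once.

Run set: export.gen, fold.gen, pack.gen, tables.gen, utils.gen (5 run).

Initial pass — values computed on the first demand:
  amber.gen = lenl([0, -1, -9]) = 3
  link.gen = concat([0, -1, -9], [0, -1, -9]) = [0, -1, -9, 0, -1, -9]
  cache.gen = lenl([0, -1, -9, 0, -1, -9]) = 6
  render.gen = headl([0, -1, -9]) = 0
  fold.gen = sub(-1, 0) = -1
  utils.gen = min2(-1, -1) = -1
  tables.gen = min2(-1, 3) = -1
  pack.gen = min2(-1, 3) = -1
  export.gen = min2(-1, 6) = -1

Second demand — change propagation:
  fold.gen: re-runs because sync.txt -1->0; new result 0.
  utils.gen: re-runs because fold.gen -1->0; sync.txt -1->0; new result 0.
  tables.gen: re-runs because utils.gen -1->0; new result 0.
  pack.gen: re-runs because tables.gen -1->0; new result 0.
  export.gen: re-runs because pack.gen -1->0; new result 0.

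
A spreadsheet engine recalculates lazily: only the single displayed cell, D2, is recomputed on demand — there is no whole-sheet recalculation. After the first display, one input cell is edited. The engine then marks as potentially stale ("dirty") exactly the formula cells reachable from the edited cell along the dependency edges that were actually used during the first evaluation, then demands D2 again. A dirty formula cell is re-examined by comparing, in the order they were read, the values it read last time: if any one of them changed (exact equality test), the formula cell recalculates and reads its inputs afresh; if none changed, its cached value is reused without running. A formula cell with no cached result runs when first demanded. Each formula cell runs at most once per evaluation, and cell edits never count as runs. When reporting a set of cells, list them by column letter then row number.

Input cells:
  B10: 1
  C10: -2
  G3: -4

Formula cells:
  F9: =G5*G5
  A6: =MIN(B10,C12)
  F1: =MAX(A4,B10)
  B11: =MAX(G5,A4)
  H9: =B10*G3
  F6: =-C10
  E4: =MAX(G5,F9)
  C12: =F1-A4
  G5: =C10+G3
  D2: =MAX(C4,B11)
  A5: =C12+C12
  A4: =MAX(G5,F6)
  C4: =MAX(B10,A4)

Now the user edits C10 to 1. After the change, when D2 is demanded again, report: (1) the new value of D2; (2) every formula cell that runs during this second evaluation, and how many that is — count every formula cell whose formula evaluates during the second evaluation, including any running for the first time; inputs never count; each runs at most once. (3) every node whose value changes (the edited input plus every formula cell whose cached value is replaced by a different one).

New value of D2: 1.
Formula cells that run: A4, B11, C4, D2, F6, G5 — 6 in total.
Values that change: A4, B11, C4, C10, D2, F6, G5.

First evaluation (everything demanded from the output):
  F6 = -(-2) = 2
  G5 = -2 + -4 = -6
  A4 = MAX(-6, 2) = 2
  B11 = MAX(-6, 2) = 2
  C4 = MAX(1, 2) = 2
  D2 = MAX(2, 2) = 2

Propagation after the edit:
  F6: runs — C10 -2->1; result -1.
  G5: runs — C10 -2->1; result -3.
  A4: runs — G5 -6->-3; F6 2->-1; result -1.
  B11: runs — G5 -6->-3; A4 2->-1; result -1.
  C4: runs — A4 2->-1; result 1.
  D2: runs — C4 2->1; B11 2->-1; result 1.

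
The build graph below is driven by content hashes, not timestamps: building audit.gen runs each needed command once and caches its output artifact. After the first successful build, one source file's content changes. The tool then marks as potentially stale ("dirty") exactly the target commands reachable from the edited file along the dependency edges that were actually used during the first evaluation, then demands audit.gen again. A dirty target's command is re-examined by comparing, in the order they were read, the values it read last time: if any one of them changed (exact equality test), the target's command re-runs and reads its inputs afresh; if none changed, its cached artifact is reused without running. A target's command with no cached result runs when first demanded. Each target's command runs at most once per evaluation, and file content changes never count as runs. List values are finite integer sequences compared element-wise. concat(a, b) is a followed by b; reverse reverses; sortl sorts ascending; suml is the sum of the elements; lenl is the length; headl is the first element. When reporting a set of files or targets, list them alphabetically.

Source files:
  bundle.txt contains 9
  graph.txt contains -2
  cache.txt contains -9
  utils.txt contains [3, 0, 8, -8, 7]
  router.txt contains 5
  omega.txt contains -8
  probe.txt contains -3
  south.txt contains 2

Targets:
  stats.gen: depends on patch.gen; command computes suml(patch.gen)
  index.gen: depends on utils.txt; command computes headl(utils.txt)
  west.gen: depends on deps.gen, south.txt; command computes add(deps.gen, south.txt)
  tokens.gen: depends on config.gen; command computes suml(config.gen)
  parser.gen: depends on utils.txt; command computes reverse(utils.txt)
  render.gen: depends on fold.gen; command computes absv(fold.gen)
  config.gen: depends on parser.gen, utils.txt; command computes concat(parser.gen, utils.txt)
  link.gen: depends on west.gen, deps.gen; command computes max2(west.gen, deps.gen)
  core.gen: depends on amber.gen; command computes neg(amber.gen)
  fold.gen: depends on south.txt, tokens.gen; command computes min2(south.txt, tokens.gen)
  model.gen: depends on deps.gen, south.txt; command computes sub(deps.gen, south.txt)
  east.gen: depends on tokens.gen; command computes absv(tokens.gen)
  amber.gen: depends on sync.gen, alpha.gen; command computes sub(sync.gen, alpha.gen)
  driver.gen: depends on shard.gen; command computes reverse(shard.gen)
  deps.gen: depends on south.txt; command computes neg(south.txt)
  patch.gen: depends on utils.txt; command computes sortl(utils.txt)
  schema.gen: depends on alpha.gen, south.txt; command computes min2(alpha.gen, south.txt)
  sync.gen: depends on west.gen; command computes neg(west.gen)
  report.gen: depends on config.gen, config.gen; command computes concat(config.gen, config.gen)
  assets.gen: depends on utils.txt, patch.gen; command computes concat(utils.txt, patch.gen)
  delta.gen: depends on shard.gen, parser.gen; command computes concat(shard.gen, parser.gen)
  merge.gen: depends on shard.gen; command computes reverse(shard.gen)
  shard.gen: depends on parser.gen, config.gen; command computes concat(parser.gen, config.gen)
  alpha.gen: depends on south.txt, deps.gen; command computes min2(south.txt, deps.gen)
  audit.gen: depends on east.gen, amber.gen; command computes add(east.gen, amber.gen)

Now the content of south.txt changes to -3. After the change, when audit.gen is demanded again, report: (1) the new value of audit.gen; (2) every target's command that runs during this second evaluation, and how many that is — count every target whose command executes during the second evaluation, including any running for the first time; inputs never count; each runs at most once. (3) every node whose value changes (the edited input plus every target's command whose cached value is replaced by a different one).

Initial pass — values computed on the first demand:
  deps.gen = neg(2) = -2
  alpha.gen = min2(2, -2) = -2
  parser.gen = reverse([3, 0, 8, -8, 7]) = [7, -8, 8, 0, 3]
  config.gen = concat([7, -8, 8, 0, 3], [3, 0, 8, -8, 7]) = [7, -8, 8, 0, 3, 3, 0, 8, -8, 7]
  tokens.gen = suml([7, -8, 8, 0, 3, 3, 0, 8, -8, 7]) = 20
  east.gen = absv(20) = 20
  west.gen = add(-2, 2) = 0
  sync.gen = neg(0) = 0
  amber.gen = sub(0, -2) = 2
  audit.gen = add(20, 2) = 22

Second demand — change propagation:
  deps.gen: re-runs because south.txt 2->-3; new result 3.
  alpha.gen: re-runs because south.txt 2->-3; deps.gen -2->3; new result -3.
  west.gen: re-runs because deps.gen -2->3; south.txt 2->-3; new result 0 (unchanged).
  sync.gen: re-examined; everything it read last time is the same (west.gen unchanged) — cache 0 kept, no run.
  amber.gen: re-runs because alpha.gen -2->-3; new result 3.
  audit.gen: re-runs because amber.gen 2->3; new result 23.

The important point: at sync.gen every value read last time is unchanged, so the dirty flag clears without a run.

audit.gen now evaluates to 23.
Run set: alpha.gen, amber.gen, audit.gen, deps.gen, west.gen (5 run).
Changed values: alpha.gen, amber.gen, audit.gen, deps.gen, south.txt.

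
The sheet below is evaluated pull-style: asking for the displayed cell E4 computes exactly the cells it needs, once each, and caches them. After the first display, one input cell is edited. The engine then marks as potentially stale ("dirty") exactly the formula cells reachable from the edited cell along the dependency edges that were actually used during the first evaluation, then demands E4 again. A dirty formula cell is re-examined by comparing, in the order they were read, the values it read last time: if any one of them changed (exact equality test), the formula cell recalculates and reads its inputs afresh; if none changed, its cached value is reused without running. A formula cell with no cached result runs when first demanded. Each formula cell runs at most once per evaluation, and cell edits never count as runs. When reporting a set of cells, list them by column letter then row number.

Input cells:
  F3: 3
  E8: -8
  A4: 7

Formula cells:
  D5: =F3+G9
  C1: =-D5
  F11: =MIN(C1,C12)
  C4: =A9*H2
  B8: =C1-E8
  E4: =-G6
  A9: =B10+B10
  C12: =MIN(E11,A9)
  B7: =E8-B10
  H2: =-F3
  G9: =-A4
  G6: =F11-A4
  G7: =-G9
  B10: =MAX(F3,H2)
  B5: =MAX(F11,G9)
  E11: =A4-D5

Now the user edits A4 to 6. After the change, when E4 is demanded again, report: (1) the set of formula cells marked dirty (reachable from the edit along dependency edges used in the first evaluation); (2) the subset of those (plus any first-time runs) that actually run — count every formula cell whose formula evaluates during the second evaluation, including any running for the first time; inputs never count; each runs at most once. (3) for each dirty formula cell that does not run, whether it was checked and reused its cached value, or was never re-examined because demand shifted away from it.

The edit dirties: C1, C12, D5, E4, E11, F11, G6, G9.
7 formula cells run: C1, C12, D5, E11, F11, G6, G9.
Cache hits after checking: E4.
Note where the cutoff bites: E4 is checked, finds nothing changed, and keeps its cache.

First demand of the output computes:
  G9 = -(7) = -7
  D5 = 3 + -7 = -4
  C1 = -(-4) = 4
  E11 = 7 - -4 = 11
  H2 = -(3) = -3
  B10 = MAX(3, -3) = 3
  A9 = 3 + 3 = 6
  C12 = MIN(11, 6) = 6
  F11 = MIN(4, 6) = 4
  G6 = 4 - 7 = -3
  E4 = -(-3) = 3

After the edit, cleaning proceeds:
  G9: a read changed (A4 7->6) — executes, giving -6.
  D5: a read changed (G9 -7->-6) — executes, giving -3.
  C1: a read changed (D5 -4->-3) — executes, giving 3.
  E11: a read changed (A4 7->6; D5 -4->-3) — executes, giving 9.
  C12: a read changed (E11 11->9) — executes, giving 6 — identical to its old value.
  F11: a read changed (C1 4->3) — executes, giving 3.
  G6: a read changed (F11 4->3; A4 7->6) — executes, giving -3 — identical to its old value.
  E4: dirty, but its reads are unchanged (G6 unchanged); cached 3 stands.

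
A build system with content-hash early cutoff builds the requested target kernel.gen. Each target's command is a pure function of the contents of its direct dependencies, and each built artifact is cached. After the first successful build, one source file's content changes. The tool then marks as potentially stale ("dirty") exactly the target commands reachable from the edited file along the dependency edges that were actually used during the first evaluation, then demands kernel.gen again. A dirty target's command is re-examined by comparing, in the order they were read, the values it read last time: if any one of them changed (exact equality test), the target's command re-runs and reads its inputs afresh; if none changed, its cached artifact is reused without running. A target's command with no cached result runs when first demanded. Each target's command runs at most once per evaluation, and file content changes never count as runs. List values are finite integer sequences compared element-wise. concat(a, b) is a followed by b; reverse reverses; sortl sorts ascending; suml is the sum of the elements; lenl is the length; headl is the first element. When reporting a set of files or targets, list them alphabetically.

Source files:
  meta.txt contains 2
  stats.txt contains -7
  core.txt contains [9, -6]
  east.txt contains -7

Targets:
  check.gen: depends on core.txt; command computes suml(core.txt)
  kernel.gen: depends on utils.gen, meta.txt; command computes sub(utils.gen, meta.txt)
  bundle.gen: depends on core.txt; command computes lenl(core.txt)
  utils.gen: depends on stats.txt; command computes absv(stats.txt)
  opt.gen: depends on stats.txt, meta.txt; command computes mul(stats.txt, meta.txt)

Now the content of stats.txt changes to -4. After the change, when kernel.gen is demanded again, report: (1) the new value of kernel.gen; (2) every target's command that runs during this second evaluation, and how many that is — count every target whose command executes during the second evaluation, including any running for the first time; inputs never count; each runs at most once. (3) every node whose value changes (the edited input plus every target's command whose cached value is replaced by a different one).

First evaluation (everything demanded from the output):
  utils.gen = absv(-7) = 7
  kernel.gen = sub(7, 2) = 5

Propagation after the edit:
  utils.gen: runs — stats.txt -7->-4; result 4.
  kernel.gen: runs — utils.gen 7->4; result 2.

New value of kernel.gen: 2.
Target commands that run: kernel.gen, utils.gen — 2 in total.
Values that change: kernel.gen, stats.txt, utils.gen.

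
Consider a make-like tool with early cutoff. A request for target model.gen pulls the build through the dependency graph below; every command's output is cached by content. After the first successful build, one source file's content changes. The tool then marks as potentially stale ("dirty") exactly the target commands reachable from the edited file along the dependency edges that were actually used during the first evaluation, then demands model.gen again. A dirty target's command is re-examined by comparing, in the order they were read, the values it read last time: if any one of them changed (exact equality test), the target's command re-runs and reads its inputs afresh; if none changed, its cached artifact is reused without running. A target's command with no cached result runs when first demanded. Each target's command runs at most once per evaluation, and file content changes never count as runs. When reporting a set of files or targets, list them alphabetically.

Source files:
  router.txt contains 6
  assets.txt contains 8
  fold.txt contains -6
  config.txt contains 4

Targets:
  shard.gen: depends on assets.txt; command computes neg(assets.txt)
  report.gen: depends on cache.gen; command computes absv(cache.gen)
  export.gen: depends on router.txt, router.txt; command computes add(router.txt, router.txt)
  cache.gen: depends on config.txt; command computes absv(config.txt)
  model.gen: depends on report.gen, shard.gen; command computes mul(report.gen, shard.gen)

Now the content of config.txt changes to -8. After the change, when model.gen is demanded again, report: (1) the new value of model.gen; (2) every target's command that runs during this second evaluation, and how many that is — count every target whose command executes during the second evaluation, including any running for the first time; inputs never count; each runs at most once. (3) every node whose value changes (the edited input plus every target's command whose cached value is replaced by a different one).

Demanding model.gen again yields -64.
3 target commands run: cache.gen, model.gen, report.gen.
The nodes whose values change: cache.gen, config.txt, model.gen, report.gen.

First demand of the output computes:
  cache.gen = absv(4) = 4
  report.gen = absv(4) = 4
  shard.gen = neg(8) = -8
  model.gen = mul(4, -8) = -32

After the edit, cleaning proceeds:
  cache.gen: a read changed (config.txt 4->-8) — executes, giving 8.
  report.gen: a read changed (cache.gen 4->8) — executes, giving 8.
  model.gen: a read changed (report.gen 4->8) — executes, giving -64.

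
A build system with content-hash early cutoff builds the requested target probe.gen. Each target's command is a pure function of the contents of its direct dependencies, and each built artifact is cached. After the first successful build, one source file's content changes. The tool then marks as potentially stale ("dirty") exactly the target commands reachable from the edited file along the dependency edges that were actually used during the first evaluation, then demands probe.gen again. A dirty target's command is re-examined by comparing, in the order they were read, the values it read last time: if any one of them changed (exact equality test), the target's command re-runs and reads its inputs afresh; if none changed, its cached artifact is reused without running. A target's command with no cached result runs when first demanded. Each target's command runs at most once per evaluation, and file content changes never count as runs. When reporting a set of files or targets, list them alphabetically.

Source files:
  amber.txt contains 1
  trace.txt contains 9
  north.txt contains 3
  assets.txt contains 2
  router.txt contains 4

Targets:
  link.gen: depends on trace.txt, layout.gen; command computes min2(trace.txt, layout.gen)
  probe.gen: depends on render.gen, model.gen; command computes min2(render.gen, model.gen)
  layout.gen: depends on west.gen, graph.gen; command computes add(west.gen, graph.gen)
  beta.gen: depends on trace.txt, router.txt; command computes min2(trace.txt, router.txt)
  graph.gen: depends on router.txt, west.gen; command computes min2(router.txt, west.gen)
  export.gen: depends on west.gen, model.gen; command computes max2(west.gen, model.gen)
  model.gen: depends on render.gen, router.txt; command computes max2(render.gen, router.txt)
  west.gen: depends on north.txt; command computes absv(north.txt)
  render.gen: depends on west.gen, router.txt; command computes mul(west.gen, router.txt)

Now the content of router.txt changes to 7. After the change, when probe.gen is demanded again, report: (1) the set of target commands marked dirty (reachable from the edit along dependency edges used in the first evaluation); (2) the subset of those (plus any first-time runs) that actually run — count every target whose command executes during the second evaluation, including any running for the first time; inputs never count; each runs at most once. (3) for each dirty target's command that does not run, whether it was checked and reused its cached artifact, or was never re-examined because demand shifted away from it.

Marked dirty: model.gen, probe.gen, render.gen.
Target commands that run: model.gen, probe.gen, render.gen — 3 in total.
Every dirty target's command ran.

First evaluation (everything demanded from the output):
  west.gen = absv(3) = 3
  render.gen = mul(3, 4) = 12
  model.gen = max2(12, 4) = 12
  probe.gen = min2(12, 12) = 12

Propagation after the edit:
  render.gen: runs — router.txt 4->7; result 21.
  model.gen: runs — render.gen 12->21; router.txt 4->7; result 21.
  probe.gen: runs — render.gen 12->21; model.gen 12->21; result 21.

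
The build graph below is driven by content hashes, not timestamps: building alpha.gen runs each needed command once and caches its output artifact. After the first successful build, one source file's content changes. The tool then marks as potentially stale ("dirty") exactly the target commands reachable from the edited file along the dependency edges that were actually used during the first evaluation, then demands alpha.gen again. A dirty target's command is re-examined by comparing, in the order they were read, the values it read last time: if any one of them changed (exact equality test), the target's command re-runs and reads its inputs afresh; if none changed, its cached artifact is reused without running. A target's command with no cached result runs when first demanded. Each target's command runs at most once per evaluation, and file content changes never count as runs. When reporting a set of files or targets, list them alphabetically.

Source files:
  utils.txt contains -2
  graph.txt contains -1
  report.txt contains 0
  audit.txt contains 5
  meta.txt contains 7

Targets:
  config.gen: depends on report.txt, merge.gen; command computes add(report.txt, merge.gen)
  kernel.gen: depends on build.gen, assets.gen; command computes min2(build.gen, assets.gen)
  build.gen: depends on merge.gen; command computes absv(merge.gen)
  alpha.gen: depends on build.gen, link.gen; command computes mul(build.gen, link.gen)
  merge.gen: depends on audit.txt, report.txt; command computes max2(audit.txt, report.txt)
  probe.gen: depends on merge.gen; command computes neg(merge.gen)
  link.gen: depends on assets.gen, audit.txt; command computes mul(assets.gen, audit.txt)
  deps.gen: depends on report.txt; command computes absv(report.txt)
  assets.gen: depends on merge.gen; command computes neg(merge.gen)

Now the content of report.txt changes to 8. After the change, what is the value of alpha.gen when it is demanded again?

alpha.gen now evaluates to -320.

Initial pass — values computed on the first demand:
  merge.gen = max2(5, 0) = 5
  assets.gen = neg(5) = -5
  build.gen = absv(5) = 5
  link.gen = mul(-5, 5) = -25
  alpha.gen = mul(5, -25) = -125

Second demand — change propagation:
  merge.gen: re-runs because report.txt 0->8; new result 8.
  assets.gen: re-runs because merge.gen 5->8; new result -8.
  build.gen: re-runs because merge.gen 5->8; new result 8.
  link.gen: re-runs because assets.gen -5->-8; new result -40.
  alpha.gen: re-runs because build.gen 5->8; link.gen -25->-40; new result -320.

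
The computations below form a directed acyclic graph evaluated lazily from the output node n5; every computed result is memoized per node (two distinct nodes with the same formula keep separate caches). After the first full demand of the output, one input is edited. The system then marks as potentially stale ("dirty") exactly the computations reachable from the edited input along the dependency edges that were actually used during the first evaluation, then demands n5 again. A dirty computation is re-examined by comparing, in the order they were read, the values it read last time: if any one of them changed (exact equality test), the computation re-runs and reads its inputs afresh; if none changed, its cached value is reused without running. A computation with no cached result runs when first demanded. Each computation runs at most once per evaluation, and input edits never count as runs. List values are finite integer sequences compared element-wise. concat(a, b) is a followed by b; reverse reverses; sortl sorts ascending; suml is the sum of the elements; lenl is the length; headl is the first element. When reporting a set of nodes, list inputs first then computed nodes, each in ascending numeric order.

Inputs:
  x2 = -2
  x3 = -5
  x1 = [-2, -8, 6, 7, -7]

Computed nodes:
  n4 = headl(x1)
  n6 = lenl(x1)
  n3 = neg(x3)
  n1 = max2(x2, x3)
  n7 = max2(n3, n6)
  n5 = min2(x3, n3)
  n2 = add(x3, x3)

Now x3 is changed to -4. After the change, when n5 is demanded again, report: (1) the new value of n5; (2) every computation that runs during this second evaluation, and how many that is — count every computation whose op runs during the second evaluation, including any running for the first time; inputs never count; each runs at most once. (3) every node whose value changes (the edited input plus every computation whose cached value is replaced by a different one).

First demand of the output computes:
  n3 = neg(-5) = 5
  n5 = min2(-5, 5) = -5

After the edit, cleaning proceeds:
  n3: a read changed (x3 -5->-4) — executes, giving 4.
  n5: a read changed (x3 -5->-4; n3 5->4) — executes, giving -4.

Demanding n5 again yields -4.
2 computations run: n3, n5.
The nodes whose values change: x3, n3, n5.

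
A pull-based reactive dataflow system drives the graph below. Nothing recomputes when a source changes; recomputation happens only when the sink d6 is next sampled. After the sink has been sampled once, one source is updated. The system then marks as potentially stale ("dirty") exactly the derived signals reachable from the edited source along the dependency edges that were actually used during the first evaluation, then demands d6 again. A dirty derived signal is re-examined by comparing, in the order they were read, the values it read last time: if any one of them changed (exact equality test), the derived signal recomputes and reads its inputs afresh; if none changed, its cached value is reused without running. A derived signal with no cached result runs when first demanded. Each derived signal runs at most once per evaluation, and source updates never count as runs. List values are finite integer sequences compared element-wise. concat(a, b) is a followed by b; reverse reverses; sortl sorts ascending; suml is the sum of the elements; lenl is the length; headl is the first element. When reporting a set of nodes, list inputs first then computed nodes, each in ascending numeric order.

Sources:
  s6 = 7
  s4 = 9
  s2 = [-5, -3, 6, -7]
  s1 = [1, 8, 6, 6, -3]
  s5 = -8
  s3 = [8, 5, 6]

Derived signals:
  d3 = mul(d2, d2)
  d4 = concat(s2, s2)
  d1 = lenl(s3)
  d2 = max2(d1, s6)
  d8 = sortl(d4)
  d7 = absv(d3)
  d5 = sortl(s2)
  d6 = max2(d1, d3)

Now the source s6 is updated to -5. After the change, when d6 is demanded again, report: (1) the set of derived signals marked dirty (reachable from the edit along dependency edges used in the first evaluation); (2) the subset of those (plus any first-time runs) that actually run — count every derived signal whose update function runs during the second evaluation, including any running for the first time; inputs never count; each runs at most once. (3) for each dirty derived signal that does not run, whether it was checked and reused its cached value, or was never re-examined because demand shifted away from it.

Marked dirty: d2, d3, d6.
Derived signals that run: d2, d3, d6 — 3 in total.
Every dirty derived signal ran.

First evaluation (everything demanded from the output):
  d1 = lenl([8, 5, 6]) = 3
  d2 = max2(3, 7) = 7
  d3 = mul(7, 7) = 49
  d6 = max2(3, 49) = 49

Propagation after the edit:
  d2: runs — s6 7->-5; result 3.
  d3: runs — d2 7->3; d2 7->3; result 9.
  d6: runs — d3 49->9; result 9.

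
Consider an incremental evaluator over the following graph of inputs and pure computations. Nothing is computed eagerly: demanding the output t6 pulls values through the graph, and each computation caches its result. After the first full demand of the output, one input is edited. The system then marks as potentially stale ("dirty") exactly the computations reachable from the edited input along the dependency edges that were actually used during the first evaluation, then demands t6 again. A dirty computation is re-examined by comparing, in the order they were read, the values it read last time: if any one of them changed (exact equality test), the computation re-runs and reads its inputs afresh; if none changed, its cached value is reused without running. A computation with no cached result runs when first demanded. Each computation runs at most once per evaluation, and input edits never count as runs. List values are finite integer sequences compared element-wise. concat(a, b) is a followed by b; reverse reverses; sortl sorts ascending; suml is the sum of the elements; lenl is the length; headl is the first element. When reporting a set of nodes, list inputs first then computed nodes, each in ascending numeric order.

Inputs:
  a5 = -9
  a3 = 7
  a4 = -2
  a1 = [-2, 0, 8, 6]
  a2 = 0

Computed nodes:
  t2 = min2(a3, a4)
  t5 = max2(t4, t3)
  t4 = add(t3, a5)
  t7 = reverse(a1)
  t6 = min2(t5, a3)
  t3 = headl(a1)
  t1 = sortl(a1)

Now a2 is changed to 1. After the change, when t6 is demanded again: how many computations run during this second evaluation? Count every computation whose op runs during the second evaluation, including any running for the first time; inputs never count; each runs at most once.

Run set: none (0 run).
The important point: nothing the output needs ever reads a2, so the edit is invisible to it.

Initial pass — values computed on the first demand:
  t3 = headl([-2, 0, 8, 6]) = -2
  t4 = add(-2, -9) = -11
  t5 = max2(-11, -2) = -2
  t6 = min2(-2, 7) = -2

Second demand — change propagation:
  no demanded computation ever read a2, so the edit dirties nothing and nothing runs.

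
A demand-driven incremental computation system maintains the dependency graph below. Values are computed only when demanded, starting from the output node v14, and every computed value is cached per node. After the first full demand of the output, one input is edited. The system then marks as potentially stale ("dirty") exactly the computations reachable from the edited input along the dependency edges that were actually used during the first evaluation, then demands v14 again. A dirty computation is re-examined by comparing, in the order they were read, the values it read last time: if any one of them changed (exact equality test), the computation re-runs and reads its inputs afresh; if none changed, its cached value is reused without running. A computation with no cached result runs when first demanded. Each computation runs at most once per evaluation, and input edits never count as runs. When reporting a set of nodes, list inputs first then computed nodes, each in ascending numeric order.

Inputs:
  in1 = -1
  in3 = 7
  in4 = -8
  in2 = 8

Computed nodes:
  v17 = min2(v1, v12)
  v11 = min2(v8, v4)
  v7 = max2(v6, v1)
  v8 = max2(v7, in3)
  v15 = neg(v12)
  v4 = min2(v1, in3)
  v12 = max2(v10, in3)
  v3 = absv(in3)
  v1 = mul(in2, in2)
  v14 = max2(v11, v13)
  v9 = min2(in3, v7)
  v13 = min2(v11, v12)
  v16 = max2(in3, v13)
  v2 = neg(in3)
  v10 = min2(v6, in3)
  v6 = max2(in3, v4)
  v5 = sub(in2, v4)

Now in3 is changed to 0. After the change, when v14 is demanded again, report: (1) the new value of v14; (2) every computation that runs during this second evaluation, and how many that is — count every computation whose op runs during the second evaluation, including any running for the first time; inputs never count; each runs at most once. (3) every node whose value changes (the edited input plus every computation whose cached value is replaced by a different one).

First evaluation (everything demanded from the output):
  v1 = mul(8, 8) = 64
  v4 = min2(64, 7) = 7
  v6 = max2(7, 7) = 7
  v7 = max2(7, 64) = 64
  v8 = max2(64, 7) = 64
  v10 = min2(7, 7) = 7
  v11 = min2(64, 7) = 7
  v12 = max2(7, 7) = 7
  v13 = min2(7, 7) = 7
  v14 = max2(7, 7) = 7

Propagation after the edit:
  v4: runs — in3 7->0; result 0.
  v6: runs — in3 7->0; v4 7->0; result 0.
  v7: runs — v6 7->0; result 64 (same value as before).
  v8: runs — in3 7->0; result 64 (same value as before).
  v10: runs — v6 7->0; in3 7->0; result 0.
  v11: runs — v4 7->0; result 0.
  v12: runs — v10 7->0; in3 7->0; result 0.
  v13: runs — v11 7->0; v12 7->0; result 0.
  v14: runs — v11 7->0; v13 7->0; result 0.

New value of v14: 0.
Computations that run: v4, v6, v7, v8, v10, v11, v12, v13, v14 — 9 in total.
Values that change: in3, v4, v6, v10, v11, v12, v13, v14.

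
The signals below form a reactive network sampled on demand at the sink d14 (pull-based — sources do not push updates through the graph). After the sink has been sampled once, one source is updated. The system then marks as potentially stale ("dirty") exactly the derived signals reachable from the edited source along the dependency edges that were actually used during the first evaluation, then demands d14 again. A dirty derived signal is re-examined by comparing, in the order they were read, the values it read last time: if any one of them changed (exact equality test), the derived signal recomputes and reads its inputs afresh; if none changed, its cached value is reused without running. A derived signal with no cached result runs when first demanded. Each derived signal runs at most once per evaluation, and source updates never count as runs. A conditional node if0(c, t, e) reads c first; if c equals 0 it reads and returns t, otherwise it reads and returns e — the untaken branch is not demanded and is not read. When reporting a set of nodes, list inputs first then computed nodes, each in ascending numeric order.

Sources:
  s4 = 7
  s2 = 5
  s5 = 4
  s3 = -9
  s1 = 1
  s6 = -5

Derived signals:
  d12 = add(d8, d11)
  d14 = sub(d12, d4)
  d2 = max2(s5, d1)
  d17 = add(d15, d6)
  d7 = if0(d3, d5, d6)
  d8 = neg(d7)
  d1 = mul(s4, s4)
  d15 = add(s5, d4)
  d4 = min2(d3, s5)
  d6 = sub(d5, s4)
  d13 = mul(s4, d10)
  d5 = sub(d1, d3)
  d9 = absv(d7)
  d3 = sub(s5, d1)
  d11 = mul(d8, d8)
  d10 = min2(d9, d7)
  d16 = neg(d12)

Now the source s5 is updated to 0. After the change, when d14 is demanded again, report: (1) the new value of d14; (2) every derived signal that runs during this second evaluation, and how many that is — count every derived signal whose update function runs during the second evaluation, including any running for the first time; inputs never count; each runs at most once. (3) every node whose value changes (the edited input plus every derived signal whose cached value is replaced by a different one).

d14 now evaluates to 8239.
Run set: d3, d4, d5, d6, d7, d8, d11, d12, d14 (9 run).
Changed values: s5, d3, d4, d5, d6, d7, d8, d11, d12, d14.

Initial pass — values computed on the first demand:
  d1 = mul(7, 7) = 49
  d3 = sub(4, 49) = -45
  d4 = min2(-45, 4) = -45
  d5 = sub(49, -45) = 94
  d6 = sub(94, 7) = 87
  d7 = if0(d3=-45 -> else branch d6) = 87
  d8 = neg(87) = -87
  d11 = mul(-87, -87) = 7569
  d12 = add(-87, 7569) = 7482
  d14 = sub(7482, -45) = 7527

Second demand — change propagation:
  d3: re-runs because s5 4->0; new result -49.
  d4: re-runs because d3 -45->-49; s5 4->0; new result -49.
  d5: re-runs because d3 -45->-49; new result 98.
  d6: re-runs because d5 94->98; new result 91.
  d7: re-runs because d3 -45->-49; d6 87->91; new result 91.
  d8: re-runs because d7 87->91; new result -91.
  d11: re-runs because d8 -87->-91; d8 -87->-91; new result 8281.
  d12: re-runs because d8 -87->-91; d11 7569->8281; new result 8190.
  d14: re-runs because d12 7482->8190; d4 -45->-49; new result 8239.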